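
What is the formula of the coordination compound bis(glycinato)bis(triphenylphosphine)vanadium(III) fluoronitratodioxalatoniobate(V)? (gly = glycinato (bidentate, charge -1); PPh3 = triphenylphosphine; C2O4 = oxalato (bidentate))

Cation [V…]: ligand charges -2, V(III) ⇒ ion charge 1+.
Anion [Nb…]: ligand charges -6, Nb(V) ⇒ ion charge 1−.
One 1+ cation balances one 1− anion.

[V(gly)2(PPh3)2][Nb(C2O4)2F(NO3)]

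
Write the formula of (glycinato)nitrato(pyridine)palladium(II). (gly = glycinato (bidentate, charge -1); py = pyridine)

[Pd(gly)(NO3)(py)]

Ligands: 1 glycinato (gly, -1), 1 pyridine (py, neutral), 1 nitrato (NO3, -1). Ligand charge sum = -2.
With Pd in oxidation state +2, the complex ion is [Pd...].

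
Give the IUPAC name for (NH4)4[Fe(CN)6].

ammonium hexacyanoferrate(II)

The 4 ammonium counter-ions carry a total charge of +4, so each complex ion is 4−.
Ligand charges: 6×cyano (-1 each); total -6. So Fe + (-6) = 4−, giving Fe = +2.
The complex ion is anionic, so iron takes the -ate form ferrate(II).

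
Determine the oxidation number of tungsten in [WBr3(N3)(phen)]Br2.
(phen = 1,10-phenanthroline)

2 bromide outside the brackets (-1 each) → the complex ion is 2+.
Ligand charges: 3×Br = -3; 1×phen neutral; 1×N3 = -1; sum -4.
W + (-4) = 2+ ⇒ W is +6.

+6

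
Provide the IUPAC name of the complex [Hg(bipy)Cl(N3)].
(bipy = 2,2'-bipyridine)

There is no counter-ion, so the complex is neutral overall.
Ligand charges: 1×azido (-1 each), 1×2,2'-bipyridine (neutral), 1×chloro (-1 each); total -2. So Hg + (-2) = 0, giving Hg = +2.
Ligands are named alphabetically: azido before bipyridine before chloro.

azido(2,2'-bipyridine)chloromercury(II)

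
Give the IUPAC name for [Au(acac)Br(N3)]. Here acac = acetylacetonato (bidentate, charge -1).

There is no counter-ion, so the complex is neutral overall.
Ligand charges: 1×acetylacetonato (-1 each), 1×azido (-1 each), 1×bromo (-1 each); total -3. So Au + (-3) = 0, giving Au = +3.
Ligands are named alphabetically: acetylacetonato before azido before bromo.

(acetylacetonato)azidobromogold(III)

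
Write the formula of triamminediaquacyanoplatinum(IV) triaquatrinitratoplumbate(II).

[Pt(CN)(H2O)2(NH3)3][Pb(H2O)3(NO3)3]3

Cation [Pt…]: ligand charges -1, Pt(IV) ⇒ ion charge 3+.
Anion [Pb…]: ligand charges -3, Pb(II) ⇒ ion charge 1−.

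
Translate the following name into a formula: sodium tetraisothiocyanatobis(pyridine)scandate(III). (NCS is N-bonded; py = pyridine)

Na[Sc(NCS)4(py)2]

Ligands: 4 isothiocyanato (NCS, -1), 2 pyridine (py, neutral). Ligand charge sum = -4.
With Sc in oxidation state +3, the complex ion is [Sc...]^1−.
Charge balance with sodium (+1) requires 1 complex ion per 1 sodium.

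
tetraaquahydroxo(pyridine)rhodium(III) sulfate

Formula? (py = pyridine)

Ligands: 1 pyridine (py, neutral), 4 aqua (H2O, neutral), 1 hydroxo (OH, -1). Ligand charge sum = -1.
Charge balance with sulfate (-2) requires 1 complex ion per 1 sulfate.

[Rh(H2O)4(OH)(py)]SO4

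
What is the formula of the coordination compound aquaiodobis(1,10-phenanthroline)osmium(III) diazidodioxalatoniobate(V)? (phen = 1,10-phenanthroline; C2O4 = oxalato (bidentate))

[Os(H2O)I(phen)2][Nb(C2O4)2(N3)2]2

Cation [Os…]: ligand charges -1, Os(III) ⇒ ion charge 2+.
Anion [Nb…]: ligand charges -6, Nb(V) ⇒ ion charge 1−.
One 2+ cation requires 2 of the 1− anion.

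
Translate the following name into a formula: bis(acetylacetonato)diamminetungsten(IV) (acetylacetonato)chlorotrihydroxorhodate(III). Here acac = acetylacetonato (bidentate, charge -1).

Cation [W…]: ligand charges -2, W(IV) ⇒ ion charge 2+.
Anion [Rh…]: ligand charges -5, Rh(III) ⇒ ion charge 2−.
One 2+ cation balances one 2− anion.

[W(acac)2(NH3)2][Rh(acac)Cl(OH)3]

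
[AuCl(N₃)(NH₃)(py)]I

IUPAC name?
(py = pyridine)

ammineazidochloro(pyridine)gold(III) iodide

The 1 iodide counter-ion carries a total charge of -1, so each complex ion is 1+.
Ligand charges: 1×chloro (-1 each), 1×ammine (neutral), 1×pyridine (neutral), 1×azido (-1 each); total -2. So Au + (-2) = 1+, giving Au = +3.
Ligands are named alphabetically: ammine before azido before chloro before pyridine.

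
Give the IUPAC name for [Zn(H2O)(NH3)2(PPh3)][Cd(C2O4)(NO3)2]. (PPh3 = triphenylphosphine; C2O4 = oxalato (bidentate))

diammineaqua(triphenylphosphine)zinc(II) dinitratooxalatocadmate(II)

Both ions are complex: the cation is named first with the plain metal name, the anion second with the -ate form; each ion's ligands are alphabetised independently.
Zinc is always +2 in its complexes; the cation's ligand charges sum to 0, so the complex cation is 2+.
A 1:1 salt means the anion carries the equal and opposite charge, 2−.
Anion: ligand charges sum to -4; for the ion to be 2−, Cd = +2.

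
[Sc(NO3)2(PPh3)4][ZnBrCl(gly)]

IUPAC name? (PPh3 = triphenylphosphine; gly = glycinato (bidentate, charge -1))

Both ions are complex: the cation is named first with the plain metal name, the anion second with the -ate form; each ion's ligands are alphabetised independently.
Zinc is always +2 in its complexes; the anion's ligand charges sum to -3, so the complex anion is 1−.
A 1:1 salt means the cation carries the equal and opposite charge, 1+.
Cation: ligand charges sum to -2; for the ion to be 1+, Sc = +3.

dinitratotetrakis(triphenylphosphine)scandium(III) bromochloro(glycinato)zincate(II)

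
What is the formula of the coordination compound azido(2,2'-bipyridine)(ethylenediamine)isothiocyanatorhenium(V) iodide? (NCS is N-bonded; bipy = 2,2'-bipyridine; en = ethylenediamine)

Ligands: 1 isothiocyanato (NCS, -1), 1 azido (N3, -1), 1 2,2'-bipyridine (bipy, neutral), 1 ethylenediamine (en, neutral). Ligand charge sum = -2.
With Re in oxidation state +5, the complex ion is [Re...]^3+.
Charge balance with iodide (-1) requires 1 complex ion per 3 iodide.

[Re(bipy)(en)(N3)(NCS)]I3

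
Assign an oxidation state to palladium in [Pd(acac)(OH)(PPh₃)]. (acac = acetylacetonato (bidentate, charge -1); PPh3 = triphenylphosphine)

No counter-ion: the bracketed complex is neutral.
Ligand charges: 1×OH = -1; 1×acac = -1; 1×PPh3 neutral; sum -2.
Pd + (-2) = 0 ⇒ Pd is +2.

+2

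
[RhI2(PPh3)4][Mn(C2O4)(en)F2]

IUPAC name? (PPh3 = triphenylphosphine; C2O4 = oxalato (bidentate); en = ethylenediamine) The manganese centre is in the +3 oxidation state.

Both ions are complex: the cation is named first with the plain metal name, the anion second with the -ate form; each ion's ligands are alphabetised independently.
Mn is given as +3; the anion's ligand charges sum to -4, so the complex anion is 1−.
A 1:1 salt means the cation carries the equal and opposite charge, 1+.
Cation: ligand charges sum to -2; for the ion to be 1+, Rh = +3.

diiodotetrakis(triphenylphosphine)rhodium(III) (ethylenediamine)difluorooxalatomanganate(III)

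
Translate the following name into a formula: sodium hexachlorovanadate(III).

Ligands: 6 chloro (Cl, -1). Ligand charge sum = -6.
With V in oxidation state +3, the complex ion is [V...]^3−.
Charge balance with sodium (+1) requires 1 complex ion per 3 sodium.

Na3[VCl6]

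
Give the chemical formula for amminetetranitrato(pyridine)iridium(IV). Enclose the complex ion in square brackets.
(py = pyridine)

Ligands: 4 nitrato (NO3, -1), 1 pyridine (py, neutral), 1 ammine (NH3, neutral). Ligand charge sum = -4.
With Ir in oxidation state +4, the complex ion is [Ir...].

[Ir(NH3)(NO3)4(py)]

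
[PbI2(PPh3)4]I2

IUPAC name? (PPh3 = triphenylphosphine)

diiodotetrakis(triphenylphosphine)lead(IV) iodide

The 2 iodide counter-ions carry a total charge of -2, so each complex ion is 2+.
Ligand charges: 2×iodo (-1 each), 4×triphenylphosphine (neutral); total -2. So Pb + (-2) = 2+, giving Pb = +4.
Ligands are named alphabetically: iodo before triphenylphosphine.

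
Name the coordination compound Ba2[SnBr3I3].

barium tribromotriiodostannate(II)

The 2 barium counter-ions carry a total charge of +4, so each complex ion is 4−.
Ligand charges: 3×bromo (-1 each), 3×iodo (-1 each); total -6. So Sn + (-6) = 4−, giving Sn = +2.
Ligands are named alphabetically: bromo before iodo.
The complex ion is anionic, so tin takes the -ate form stannate(II).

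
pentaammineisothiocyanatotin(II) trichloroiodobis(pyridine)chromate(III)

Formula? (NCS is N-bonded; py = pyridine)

[Sn(NCS)(NH3)5][CrCl3I(py)2]

Cation [Sn…]: ligand charges -1, Sn(II) ⇒ ion charge 1+.
Anion [Cr…]: ligand charges -4, Cr(III) ⇒ ion charge 1−.
One 1+ cation balances one 1− anion.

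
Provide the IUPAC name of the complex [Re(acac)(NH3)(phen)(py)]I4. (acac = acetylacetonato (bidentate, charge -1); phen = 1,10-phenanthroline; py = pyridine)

(acetylacetonato)ammine(1,10-phenanthroline)(pyridine)rhenium(V) iodide

The 4 iodide counter-ions carry a total charge of -4, so each complex ion is 4+.
Ligand charges: 1×ammine (neutral), 1×acetylacetonato (-1 each), 1×1,10-phenanthroline (neutral), 1×pyridine (neutral); total -1. So Re + (-1) = 4+, giving Re = +5.
Ligands are named alphabetically: acetylacetonato before ammine before phenanthroline before pyridine.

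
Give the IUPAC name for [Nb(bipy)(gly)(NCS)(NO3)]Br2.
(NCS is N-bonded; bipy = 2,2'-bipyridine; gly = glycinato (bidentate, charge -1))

The 2 bromide counter-ions carry a total charge of -2, so each complex ion is 2+.
Ligand charges: 1×isothiocyanato (-1 each), 1×2,2'-bipyridine (neutral), 1×nitrato (-1 each), 1×glycinato (-1 each); total -3. So Nb + (-3) = 2+, giving Nb = +5.
Ligands are named alphabetically: bipyridine before glycinato before isothiocyanato before nitrato.

(2,2'-bipyridine)(glycinato)isothiocyanatonitratoniobium(V) bromide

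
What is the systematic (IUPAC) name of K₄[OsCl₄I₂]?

The 4 potassium counter-ions carry a total charge of +4, so each complex ion is 4−.
Ligand charges: 4×chloro (-1 each), 2×iodo (-1 each); total -6. So Os + (-6) = 4−, giving Os = +2.
Ligands are named alphabetically: chloro before iodo.
The complex ion is anionic, so osmium takes the -ate form osmate(II).

potassium tetrachlorodiiodoosmate(II)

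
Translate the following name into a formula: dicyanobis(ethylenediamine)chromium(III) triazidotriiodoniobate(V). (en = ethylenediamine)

Cation [Cr…]: ligand charges -2, Cr(III) ⇒ ion charge 1+.
Anion [Nb…]: ligand charges -6, Nb(V) ⇒ ion charge 1−.

[Cr(CN)2(en)2][NbI3(N3)3]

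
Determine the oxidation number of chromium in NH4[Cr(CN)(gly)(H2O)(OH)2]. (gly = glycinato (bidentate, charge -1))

1 ammonium outside the brackets (+1 each) → the complex ion is 1−.
Ligand charges: 1×CN = -1; 1×H2O neutral; 2×OH = -2; 1×gly = -1; sum -4.
Cr + (-4) = 1− ⇒ Cr is +3.

+3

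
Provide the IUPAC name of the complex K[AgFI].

The 1 potassium counter-ion carries a total charge of +1, so each complex ion is 1−.
Ligand charges: 1×iodo (-1 each), 1×fluoro (-1 each); total -2. So Ag + (-2) = 1−, giving Ag = +1.
Ligands are named alphabetically: fluoro before iodo.
The complex ion is anionic, so silver takes the -ate form argentate(I).

potassium fluoroiodoargentate(I)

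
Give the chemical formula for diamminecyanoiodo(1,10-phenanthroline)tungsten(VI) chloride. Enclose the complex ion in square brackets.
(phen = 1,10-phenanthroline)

Ligands: 1 1,10-phenanthroline (phen, neutral), 2 ammine (NH3, neutral), 1 cyano (CN, -1), 1 iodo (I, -1). Ligand charge sum = -2.
Charge balance with chloride (-1) requires 1 complex ion per 4 chloride.

[W(CN)I(NH3)2(phen)]Cl4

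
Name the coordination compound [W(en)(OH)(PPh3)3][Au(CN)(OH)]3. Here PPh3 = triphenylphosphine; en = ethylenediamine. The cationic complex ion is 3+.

(ethylenediamine)hydroxotris(triphenylphosphine)tungsten(IV) cyanohydroxoaurate(I)

The complex cation is given as 3+; its ligand charges sum to -1, so W = +4.
With 3 anions per cation, each anion must be 3/3 = 1−.
Anion: ligand charges sum to -2; for the ion to be 1−, Au = +1.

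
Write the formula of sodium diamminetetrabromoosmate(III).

Na[OsBr4(NH3)2]

Ligands: 4 bromo (Br, -1), 2 ammine (NH3, neutral). Ligand charge sum = -4.
Charge balance with sodium (+1) requires 1 complex ion per 1 sodium.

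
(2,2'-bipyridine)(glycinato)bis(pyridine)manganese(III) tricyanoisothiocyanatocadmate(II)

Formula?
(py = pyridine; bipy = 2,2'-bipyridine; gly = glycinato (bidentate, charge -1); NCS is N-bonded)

Cation [Mn…]: ligand charges -1, Mn(III) ⇒ ion charge 2+.
Anion [Cd…]: ligand charges -4, Cd(II) ⇒ ion charge 2−.
One 2+ cation balances one 2− anion.

[Mn(bipy)(gly)(py)2][Cd(CN)3(NCS)]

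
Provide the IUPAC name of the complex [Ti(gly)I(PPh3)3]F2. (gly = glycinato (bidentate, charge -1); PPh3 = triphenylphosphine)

(glycinato)iodotris(triphenylphosphine)titanium(IV) fluoride

The 2 fluoride counter-ions carry a total charge of -2, so each complex ion is 2+.
Ligand charges: 1×iodo (-1 each), 1×glycinato (-1 each), 3×triphenylphosphine (neutral); total -2. So Ti + (-2) = 2+, giving Ti = +4.
Ligands are named alphabetically: glycinato before iodo before triphenylphosphine.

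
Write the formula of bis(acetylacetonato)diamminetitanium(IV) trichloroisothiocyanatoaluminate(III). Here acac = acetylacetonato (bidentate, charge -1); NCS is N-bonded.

[Ti(acac)2(NH3)2][AlCl3(NCS)]2

Cation [Ti…]: ligand charges -2, Ti(IV) ⇒ ion charge 2+.
Anion [Al…]: ligand charges -4, Al(III) ⇒ ion charge 1−.
One 2+ cation requires 2 of the 1− anion.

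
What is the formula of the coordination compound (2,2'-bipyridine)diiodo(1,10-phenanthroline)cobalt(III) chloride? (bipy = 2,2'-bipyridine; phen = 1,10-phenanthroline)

Ligands: 2 iodo (I, -1), 1 2,2'-bipyridine (bipy, neutral), 1 1,10-phenanthroline (phen, neutral). Ligand charge sum = -2.
With Co in oxidation state +3, the complex ion is [Co...]^1+.
Charge balance with chloride (-1) requires 1 complex ion per 1 chloride.

[Co(bipy)I2(phen)]Cl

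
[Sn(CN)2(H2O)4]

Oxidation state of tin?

+2

No counter-ion: the bracketed complex is neutral.
Ligand charges: 4×H2O neutral; 2×CN = -2; sum -2.
Sn + (-2) = 0 ⇒ Sn is +2.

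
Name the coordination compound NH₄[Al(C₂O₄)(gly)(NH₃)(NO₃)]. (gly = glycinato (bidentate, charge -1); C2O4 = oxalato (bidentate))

The 1 ammonium counter-ion carries a total charge of +1, so each complex ion is 1−.
Ligand charges: 1×nitrato (-1 each), 1×ammine (neutral), 1×glycinato (-1 each), 1×oxalato (-2 each); total -4. So Al + (-4) = 1−, giving Al = +3.
Ligands are named alphabetically: ammine before glycinato before nitrato before oxalato.
The complex ion is anionic, so aluminium takes the -ate form aluminate(III).

ammonium ammine(glycinato)nitratooxalatoaluminate(III)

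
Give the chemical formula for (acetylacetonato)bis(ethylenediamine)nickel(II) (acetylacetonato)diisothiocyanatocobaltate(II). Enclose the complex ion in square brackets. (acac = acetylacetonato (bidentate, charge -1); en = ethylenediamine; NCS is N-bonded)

[Ni(acac)(en)2][Co(acac)(NCS)2]

Cation [Ni…]: ligand charges -1, Ni(II) ⇒ ion charge 1+.
Anion [Co…]: ligand charges -3, Co(II) ⇒ ion charge 1−.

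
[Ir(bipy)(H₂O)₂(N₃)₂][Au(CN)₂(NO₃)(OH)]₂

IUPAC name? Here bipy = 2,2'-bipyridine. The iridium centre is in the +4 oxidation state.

diaquadiazido(2,2'-bipyridine)iridium(IV) dicyanohydroxonitratoaurate(III)

Both ions are complex: the cation is named first with the plain metal name, the anion second with the -ate form; each ion's ligands are alphabetised independently.
Ir is given as +4; the cation's ligand charges sum to -2, so the complex cation is 2+.
With 2 anions per cation, each anion must be 2/2 = 1−.
Anion: ligand charges sum to -4; for the ion to be 1−, Au = +3.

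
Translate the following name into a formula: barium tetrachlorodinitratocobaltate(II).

Ligands: 2 nitrato (NO3, -1), 4 chloro (Cl, -1). Ligand charge sum = -6.
Charge balance with barium (+2) requires 1 complex ion per 2 barium.

Ba2[CoCl4(NO3)2]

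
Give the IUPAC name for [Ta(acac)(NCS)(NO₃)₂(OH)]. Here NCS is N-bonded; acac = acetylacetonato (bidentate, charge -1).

There is no counter-ion, so the complex is neutral overall.
Ligand charges: 2×nitrato (-1 each), 1×hydroxo (-1 each), 1×isothiocyanato (-1 each), 1×acetylacetonato (-1 each); total -5. So Ta + (-5) = 0, giving Ta = +5.
Ligands are named alphabetically: acetylacetonato before hydroxo before isothiocyanato before nitrato.

(acetylacetonato)hydroxoisothiocyanatodinitratotantalum(V)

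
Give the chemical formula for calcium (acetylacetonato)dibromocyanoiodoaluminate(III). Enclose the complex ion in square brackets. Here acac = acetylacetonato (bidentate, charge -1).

Ca[Al(acac)Br2(CN)I]

Ligands: 1 iodo (I, -1), 1 acetylacetonato (acac, -1), 2 bromo (Br, -1), 1 cyano (CN, -1). Ligand charge sum = -5.
With Al in oxidation state +3, the complex ion is [Al...]^2−.
Charge balance with calcium (+2) requires 1 complex ion per 1 calcium.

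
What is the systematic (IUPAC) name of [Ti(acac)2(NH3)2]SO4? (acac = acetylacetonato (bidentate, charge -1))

bis(acetylacetonato)diamminetitanium(IV) sulfate

The 1 sulfate counter-ion carries a total charge of -2, so each complex ion is 2+.
Ligand charges: 2×acetylacetonato (-1 each), 2×ammine (neutral); total -2. So Ti + (-2) = 2+, giving Ti = +4.
Ligands are named alphabetically: acetylacetonato before ammine.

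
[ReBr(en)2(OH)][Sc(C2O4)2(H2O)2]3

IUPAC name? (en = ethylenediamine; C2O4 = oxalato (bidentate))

Scandium is always +3 in its complexes; the anion's ligand charges sum to -4, so the complex anion is 1−.
With 3 anions per cation, the cation must be 3×1 = 3+.
Cation: ligand charges sum to -2; for the ion to be 3+, Re = +5.

bromobis(ethylenediamine)hydroxorhenium(V) diaquadioxalatoscandate(III)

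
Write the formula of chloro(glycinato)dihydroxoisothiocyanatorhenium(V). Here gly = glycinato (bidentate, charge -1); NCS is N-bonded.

Ligands: 1 glycinato (gly, -1), 2 hydroxo (OH, -1), 1 isothiocyanato (NCS, -1), 1 chloro (Cl, -1). Ligand charge sum = -5.
With Re in oxidation state +5, the complex ion is [Re...].

[ReCl(gly)(NCS)(OH)2]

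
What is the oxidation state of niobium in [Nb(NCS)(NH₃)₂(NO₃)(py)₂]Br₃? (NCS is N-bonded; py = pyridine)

3 bromide outside the brackets (-1 each) → the complex ion is 3+.
Ligand charges: 1×NCS = -1; 2×NH3 neutral; 2×py neutral; 1×NO3 = -1; sum -2.
Nb + (-2) = 3+ ⇒ Nb is +5.

+5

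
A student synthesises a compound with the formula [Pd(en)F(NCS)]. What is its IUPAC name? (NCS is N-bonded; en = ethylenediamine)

There is no counter-ion, so the complex is neutral overall.
Ligand charges: 1×isothiocyanato (-1 each), 1×fluoro (-1 each), 1×ethylenediamine (neutral); total -2. So Pd + (-2) = 0, giving Pd = +2.
Ligands are named alphabetically: ethylenediamine before fluoro before isothiocyanato.

(ethylenediamine)fluoroisothiocyanatopalladium(II)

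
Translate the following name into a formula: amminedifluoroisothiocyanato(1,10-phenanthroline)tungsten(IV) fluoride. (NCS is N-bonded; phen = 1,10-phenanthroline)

Ligands: 1 isothiocyanato (NCS, -1), 1 ammine (NH3, neutral), 2 fluoro (F, -1), 1 1,10-phenanthroline (phen, neutral). Ligand charge sum = -3.
With W in oxidation state +4, the complex ion is [W...]^1+.
Charge balance with fluoride (-1) requires 1 complex ion per 1 fluoride.

[WF2(NCS)(NH3)(phen)]F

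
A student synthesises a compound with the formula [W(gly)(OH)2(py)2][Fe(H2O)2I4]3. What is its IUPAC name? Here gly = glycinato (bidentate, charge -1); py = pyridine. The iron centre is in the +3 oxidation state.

(glycinato)dihydroxobis(pyridine)tungsten(VI) diaquatetraiodoferrate(III)

Fe is given as +3; the anion's ligand charges sum to -4, so the complex anion is 1−.
With 3 anions per cation, the cation must be 3×1 = 3+.
Cation: ligand charges sum to -3; for the ion to be 3+, W = +6.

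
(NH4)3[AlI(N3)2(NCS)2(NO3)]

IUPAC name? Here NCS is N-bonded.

The 3 ammonium counter-ions carry a total charge of +3, so each complex ion is 3−.
Ligand charges: 2×isothiocyanato (-1 each), 2×azido (-1 each), 1×nitrato (-1 each), 1×iodo (-1 each); total -6. So Al + (-6) = 3−, giving Al = +3.
The complex ion is anionic, so aluminium takes the -ate form aluminate(III).

ammonium diazidoiododiisothiocyanatonitratoaluminate(III)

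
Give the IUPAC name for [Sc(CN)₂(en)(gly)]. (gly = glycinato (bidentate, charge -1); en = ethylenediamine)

There is no counter-ion, so the complex is neutral overall.
Ligand charges: 2×cyano (-1 each), 1×glycinato (-1 each), 1×ethylenediamine (neutral); total -3. So Sc + (-3) = 0, giving Sc = +3.
Ligands are named alphabetically: cyano before ethylenediamine before glycinato.

dicyano(ethylenediamine)(glycinato)scandium(III)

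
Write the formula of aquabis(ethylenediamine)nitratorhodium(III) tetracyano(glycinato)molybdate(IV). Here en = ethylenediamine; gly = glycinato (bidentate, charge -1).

[Rh(en)2(H2O)(NO3)][Mo(CN)4(gly)]2

Cation [Rh…]: ligand charges -1, Rh(III) ⇒ ion charge 2+.
Anion [Mo…]: ligand charges -5, Mo(IV) ⇒ ion charge 1−.
One 2+ cation requires 2 of the 1− anion.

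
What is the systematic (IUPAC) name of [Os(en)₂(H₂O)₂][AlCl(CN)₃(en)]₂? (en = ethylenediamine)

Aluminium is always +3 in its complexes; the anion's ligand charges sum to -4, so the complex anion is 1−.
With 2 anions per cation, the cation must be 2×1 = 2+.
Cation: ligand charges sum to 0; for the ion to be 2+, Os = +2.

diaquabis(ethylenediamine)osmium(II) chlorotricyano(ethylenediamine)aluminate(III)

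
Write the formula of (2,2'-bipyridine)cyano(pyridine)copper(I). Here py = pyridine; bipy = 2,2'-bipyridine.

[Cu(bipy)(CN)(py)]

Ligands: 1 pyridine (py, neutral), 1 2,2'-bipyridine (bipy, neutral), 1 cyano (CN, -1). Ligand charge sum = -1.
With Cu in oxidation state +1, the complex ion is [Cu...].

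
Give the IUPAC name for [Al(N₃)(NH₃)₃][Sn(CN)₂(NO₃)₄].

Aluminium is always +3 in its complexes; the cation's ligand charges sum to -1, so the complex cation is 2+.
A 1:1 salt means the anion carries the equal and opposite charge, 2−.
Anion: ligand charges sum to -6; for the ion to be 2−, Sn = +4.

triammineazidoaluminium(III) dicyanotetranitratostannate(IV)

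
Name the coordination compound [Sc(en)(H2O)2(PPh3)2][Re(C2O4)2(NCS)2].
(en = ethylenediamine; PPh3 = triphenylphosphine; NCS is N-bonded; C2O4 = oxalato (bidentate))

diaqua(ethylenediamine)bis(triphenylphosphine)scandium(III) diisothiocyanatodioxalatorhenate(III)

Scandium is always +3 in its complexes; the cation's ligand charges sum to 0, so the complex cation is 3+.
A 1:1 salt means the anion carries the equal and opposite charge, 3−.
Anion: ligand charges sum to -6; for the ion to be 3−, Re = +3.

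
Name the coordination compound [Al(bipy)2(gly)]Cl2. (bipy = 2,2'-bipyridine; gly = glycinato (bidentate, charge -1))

The 2 chloride counter-ions carry a total charge of -2, so each complex ion is 2+.
Ligand charges: 2×2,2'-bipyridine (neutral), 1×glycinato (-1 each); total -1. So Al + (-1) = 2+, giving Al = +3.
Ligands are named alphabetically: bipyridine before glycinato.

bis(2,2'-bipyridine)(glycinato)aluminium(III) chloride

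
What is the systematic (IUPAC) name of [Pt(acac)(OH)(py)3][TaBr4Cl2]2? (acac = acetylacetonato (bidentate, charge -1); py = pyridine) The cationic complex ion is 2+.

Both ions are complex: the cation is named first with the plain metal name, the anion second with the -ate form; each ion's ligands are alphabetised independently.
The complex cation is given as 2+; its ligand charges sum to -2, so Pt = +4.
With 2 anions per cation, each anion must be 2/2 = 1−.
Anion: ligand charges sum to -6; for the ion to be 1−, Ta = +5.

(acetylacetonato)hydroxotris(pyridine)platinum(IV) tetrabromodichlorotantalate(V)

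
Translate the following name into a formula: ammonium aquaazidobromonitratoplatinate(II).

NH4[PtBr(H2O)(N3)(NO3)]

Ligands: 1 aqua (H2O, neutral), 1 azido (N3, -1), 1 bromo (Br, -1), 1 nitrato (NO3, -1). Ligand charge sum = -3.
Charge balance with ammonium (+1) requires 1 complex ion per 1 ammonium.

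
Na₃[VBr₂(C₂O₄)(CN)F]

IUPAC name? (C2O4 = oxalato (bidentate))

The 3 sodium counter-ions carry a total charge of +3, so each complex ion is 3−.
Ligand charges: 1×fluoro (-1 each), 1×cyano (-1 each), 2×bromo (-1 each), 1×oxalato (-2 each); total -6. So V + (-6) = 3−, giving V = +3.
Ligands are named alphabetically: bromo before cyano before fluoro before oxalato.
The complex ion is anionic, so vanadium takes the -ate form vanadate(III).

sodium dibromocyanofluorooxalatovanadate(III)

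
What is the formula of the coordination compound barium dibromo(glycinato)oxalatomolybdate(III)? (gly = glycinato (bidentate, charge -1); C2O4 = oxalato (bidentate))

Ligands: 2 bromo (Br, -1), 1 glycinato (gly, -1), 1 oxalato (C2O4, -2). Ligand charge sum = -5.
With Mo in oxidation state +3, the complex ion is [Mo...]^2−.
Charge balance with barium (+2) requires 1 complex ion per 1 barium.

Ba[MoBr2(C2O4)(gly)]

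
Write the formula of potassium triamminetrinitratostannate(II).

K[Sn(NH3)3(NO3)3]

Ligands: 3 nitrato (NO3, -1), 3 ammine (NH3, neutral). Ligand charge sum = -3.
With Sn in oxidation state +2, the complex ion is [Sn...]^1−.
Charge balance with potassium (+1) requires 1 complex ion per 1 potassium.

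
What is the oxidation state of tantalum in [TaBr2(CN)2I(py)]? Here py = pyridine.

+5

No counter-ion: the bracketed complex is neutral.
Ligand charges: 1×I = -1; 1×py neutral; 2×CN = -2; 2×Br = -2; sum -5.
Ta + (-5) = 0 ⇒ Ta is +5.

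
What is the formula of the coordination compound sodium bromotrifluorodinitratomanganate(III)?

Ligands: 3 fluoro (F, -1), 2 nitrato (NO3, -1), 1 bromo (Br, -1). Ligand charge sum = -6.
Charge balance with sodium (+1) requires 1 complex ion per 3 sodium.

Na3[MnBrF3(NO3)2]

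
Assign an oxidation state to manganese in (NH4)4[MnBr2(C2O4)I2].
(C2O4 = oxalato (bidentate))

+2

4 ammonium outside the brackets (+1 each) → the complex ion is 4−.
Ligand charges: 2×I = -2; 2×Br = -2; 1×C2O4 = -2; sum -6.
Mn + (-6) = 4− ⇒ Mn is +2.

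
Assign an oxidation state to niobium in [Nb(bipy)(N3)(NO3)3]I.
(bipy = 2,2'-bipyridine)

+5

1 iodide outside the brackets (-1 each) → the complex ion is 1+.
Ligand charges: 1×N3 = -1; 3×NO3 = -3; 1×bipy neutral; sum -4.
Nb + (-4) = 1+ ⇒ Nb is +5.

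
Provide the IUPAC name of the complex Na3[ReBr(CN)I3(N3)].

The 3 sodium counter-ions carry a total charge of +3, so each complex ion is 3−.
Ligand charges: 1×azido (-1 each), 3×iodo (-1 each), 1×cyano (-1 each), 1×bromo (-1 each); total -6. So Re + (-6) = 3−, giving Re = +3.
The complex ion is anionic, so rhenium takes the -ate form rhenate(III).

sodium azidobromocyanotriiodorhenate(III)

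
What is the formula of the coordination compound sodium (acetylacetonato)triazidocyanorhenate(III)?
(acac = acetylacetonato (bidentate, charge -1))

Ligands: 1 cyano (CN, -1), 1 acetylacetonato (acac, -1), 3 azido (N3, -1). Ligand charge sum = -5.
With Re in oxidation state +3, the complex ion is [Re...]^2−.
Charge balance with sodium (+1) requires 1 complex ion per 2 sodium.

Na2[Re(acac)(CN)(N3)3]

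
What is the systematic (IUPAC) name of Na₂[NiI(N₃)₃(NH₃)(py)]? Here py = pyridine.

The 2 sodium counter-ions carry a total charge of +2, so each complex ion is 2−.
Ligand charges: 1×pyridine (neutral), 1×iodo (-1 each), 3×azido (-1 each), 1×ammine (neutral); total -4. So Ni + (-4) = 2−, giving Ni = +2.
Ligands are named alphabetically: ammine before azido before iodo before pyridine.
The complex ion is anionic, so nickel takes the -ate form nickelate(II).

sodium amminetriazidoiodo(pyridine)nickelate(II)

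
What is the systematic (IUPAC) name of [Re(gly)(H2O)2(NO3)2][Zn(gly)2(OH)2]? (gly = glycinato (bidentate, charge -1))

diaqua(glycinato)dinitratorhenium(V) bis(glycinato)dihydroxozincate(II)

Both ions are complex: the cation is named first with the plain metal name, the anion second with the -ate form; each ion's ligands are alphabetised independently.
Zinc is always +2 in its complexes; the anion's ligand charges sum to -4, so the complex anion is 2−.
A 1:1 salt means the cation carries the equal and opposite charge, 2+.
Cation: ligand charges sum to -3; for the ion to be 2+, Re = +5.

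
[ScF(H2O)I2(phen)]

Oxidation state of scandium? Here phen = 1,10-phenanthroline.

No counter-ion: the bracketed complex is neutral.
Ligand charges: 1×H2O neutral; 1×F = -1; 2×I = -2; 1×phen neutral; sum -3.
Sc + (-3) = 0 ⇒ Sc is +3.

+3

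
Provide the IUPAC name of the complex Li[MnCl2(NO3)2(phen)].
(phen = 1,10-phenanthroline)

lithium dichlorodinitrato(1,10-phenanthroline)manganate(III)

The 1 lithium counter-ion carries a total charge of +1, so each complex ion is 1−.
Ligand charges: 2×nitrato (-1 each), 1×1,10-phenanthroline (neutral), 2×chloro (-1 each); total -4. So Mn + (-4) = 1−, giving Mn = +3.
Ligands are named alphabetically: chloro before nitrato before phenanthroline.
The complex ion is anionic, so manganese takes the -ate form manganate(III).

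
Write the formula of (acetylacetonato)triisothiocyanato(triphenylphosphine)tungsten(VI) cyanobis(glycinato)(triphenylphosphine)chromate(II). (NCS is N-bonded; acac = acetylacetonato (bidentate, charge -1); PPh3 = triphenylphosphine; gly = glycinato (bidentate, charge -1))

Cation [W…]: ligand charges -4, W(VI) ⇒ ion charge 2+.
Anion [Cr…]: ligand charges -3, Cr(II) ⇒ ion charge 1−.
One 2+ cation requires 2 of the 1− anion.

[W(acac)(NCS)3(PPh3)][Cr(CN)(gly)2(PPh3)]2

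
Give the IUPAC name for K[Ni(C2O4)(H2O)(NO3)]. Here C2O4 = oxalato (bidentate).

The 1 potassium counter-ion carries a total charge of +1, so each complex ion is 1−.
Ligand charges: 1×nitrato (-1 each), 1×oxalato (-2 each), 1×aqua (neutral); total -3. So Ni + (-3) = 1−, giving Ni = +2.
Ligands are named alphabetically: aqua before nitrato before oxalato.
The complex ion is anionic, so nickel takes the -ate form nickelate(II).

potassium aquanitratooxalatonickelate(II)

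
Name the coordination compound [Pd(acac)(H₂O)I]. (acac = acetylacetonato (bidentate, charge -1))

(acetylacetonato)aquaiodopalladium(II)

There is no counter-ion, so the complex is neutral overall.
Ligand charges: 1×aqua (neutral), 1×acetylacetonato (-1 each), 1×iodo (-1 each); total -2. So Pd + (-2) = 0, giving Pd = +2.
Ligands are named alphabetically: acetylacetonato before aqua before iodo.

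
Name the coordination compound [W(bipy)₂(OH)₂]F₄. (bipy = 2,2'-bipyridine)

The 4 fluoride counter-ions carry a total charge of -4, so each complex ion is 4+.
Ligand charges: 2×2,2'-bipyridine (neutral), 2×hydroxo (-1 each); total -2. So W + (-2) = 4+, giving W = +6.
Ligands are named alphabetically: bipyridine before hydroxo.

bis(2,2'-bipyridine)dihydroxotungsten(VI) fluoride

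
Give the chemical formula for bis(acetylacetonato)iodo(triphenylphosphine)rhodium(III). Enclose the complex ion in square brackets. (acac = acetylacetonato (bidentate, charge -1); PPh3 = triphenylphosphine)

Ligands: 2 acetylacetonato (acac, -1), 1 iodo (I, -1), 1 triphenylphosphine (PPh3, neutral). Ligand charge sum = -3.
With Rh in oxidation state +3, the complex ion is [Rh...].

[Rh(acac)2I(PPh3)]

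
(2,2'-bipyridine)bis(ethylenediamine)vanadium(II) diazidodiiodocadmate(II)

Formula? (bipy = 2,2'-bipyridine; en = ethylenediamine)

[V(bipy)(en)2][CdI2(N3)2]

Cation [V…]: ligand charges 0, V(II) ⇒ ion charge 2+.
Anion [Cd…]: ligand charges -4, Cd(II) ⇒ ion charge 2−.
One 2+ cation balances one 2− anion.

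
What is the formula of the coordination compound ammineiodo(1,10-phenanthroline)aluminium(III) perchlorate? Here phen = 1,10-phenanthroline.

Ligands: 1 iodo (I, -1), 1 ammine (NH3, neutral), 1 1,10-phenanthroline (phen, neutral). Ligand charge sum = -1.
With Al in oxidation state +3, the complex ion is [Al...]^2+.
Charge balance with perchlorate (-1) requires 1 complex ion per 2 perchlorate.

[AlI(NH3)(phen)](ClO4)2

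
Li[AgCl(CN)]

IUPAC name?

The 1 lithium counter-ion carries a total charge of +1, so each complex ion is 1−.
Ligand charges: 1×cyano (-1 each), 1×chloro (-1 each); total -2. So Ag + (-2) = 1−, giving Ag = +1.
Ligands are named alphabetically: chloro before cyano.
The complex ion is anionic, so silver takes the -ate form argentate(I).

lithium chlorocyanoargentate(I)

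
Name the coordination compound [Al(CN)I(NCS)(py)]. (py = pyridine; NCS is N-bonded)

cyanoiodoisothiocyanato(pyridine)aluminium(III)

There is no counter-ion, so the complex is neutral overall.
Ligand charges: 1×cyano (-1 each), 1×pyridine (neutral), 1×iodo (-1 each), 1×isothiocyanato (-1 each); total -3. So Al + (-3) = 0, giving Al = +3.
Ligands are named alphabetically: cyano before iodo before isothiocyanato before pyridine.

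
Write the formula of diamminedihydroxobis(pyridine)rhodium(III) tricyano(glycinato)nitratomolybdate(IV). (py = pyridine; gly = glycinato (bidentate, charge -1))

Cation [Rh…]: ligand charges -2, Rh(III) ⇒ ion charge 1+.
Anion [Mo…]: ligand charges -5, Mo(IV) ⇒ ion charge 1−.

[Rh(NH3)2(OH)2(py)2][Mo(CN)3(gly)(NO3)]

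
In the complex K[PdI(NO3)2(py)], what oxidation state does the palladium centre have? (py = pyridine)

1 potassium outside the brackets (+1 each) → the complex ion is 1−.
Ligand charges: 1×py neutral; 2×NO3 = -2; 1×I = -1; sum -3.
Pd + (-3) = 1− ⇒ Pd is +2.

+2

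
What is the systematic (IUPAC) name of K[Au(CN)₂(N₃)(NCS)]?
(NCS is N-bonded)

The 1 potassium counter-ion carries a total charge of +1, so each complex ion is 1−.
Ligand charges: 2×cyano (-1 each), 1×azido (-1 each), 1×isothiocyanato (-1 each); total -4. So Au + (-4) = 1−, giving Au = +3.
Ligands are named alphabetically: azido before cyano before isothiocyanato.
The complex ion is anionic, so gold takes the -ate form aurate(III).

potassium azidodicyanoisothiocyanatoaurate(III)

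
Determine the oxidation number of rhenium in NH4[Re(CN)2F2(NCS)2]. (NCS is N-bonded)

1 ammonium outside the brackets (+1 each) → the complex ion is 1−.
Ligand charges: 2×NCS = -2; 2×CN = -2; 2×F = -2; sum -6.
Re + (-6) = 1− ⇒ Re is +5.

+5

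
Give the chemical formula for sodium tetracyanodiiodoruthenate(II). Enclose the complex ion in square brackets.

Ligands: 4 cyano (CN, -1), 2 iodo (I, -1). Ligand charge sum = -6.
With Ru in oxidation state +2, the complex ion is [Ru...]^4−.
Charge balance with sodium (+1) requires 1 complex ion per 4 sodium.

Na4[Ru(CN)4I2]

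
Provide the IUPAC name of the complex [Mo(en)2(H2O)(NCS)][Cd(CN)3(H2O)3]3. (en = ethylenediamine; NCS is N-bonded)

aquabis(ethylenediamine)isothiocyanatomolybdenum(IV) triaquatricyanocadmate(II)

Both ions are complex: the cation is named first with the plain metal name, the anion second with the -ate form; each ion's ligands are alphabetised independently.
Cadmium is always +2 in its complexes; the anion's ligand charges sum to -3, so the complex anion is 1−.
With 3 anions per cation, the cation must be 3×1 = 3+.
Cation: ligand charges sum to -1; for the ion to be 3+, Mo = +4.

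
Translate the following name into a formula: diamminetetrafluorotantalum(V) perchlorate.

Ligands: 2 ammine (NH3, neutral), 4 fluoro (F, -1). Ligand charge sum = -4.
Charge balance with perchlorate (-1) requires 1 complex ion per 1 perchlorate.

[TaF4(NH3)2]ClO4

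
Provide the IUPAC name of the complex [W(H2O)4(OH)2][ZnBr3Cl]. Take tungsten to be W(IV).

Both ions are complex: the cation is named first with the plain metal name, the anion second with the -ate form; each ion's ligands are alphabetised independently.
W is given as +4; the cation's ligand charges sum to -2, so the complex cation is 2+.
A 1:1 salt means the anion carries the equal and opposite charge, 2−.
Anion: ligand charges sum to -4; for the ion to be 2−, Zn = +2.

tetraaquadihydroxotungsten(IV) tribromochlorozincate(II)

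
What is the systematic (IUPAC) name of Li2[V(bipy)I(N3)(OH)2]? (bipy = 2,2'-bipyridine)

lithium azido(2,2'-bipyridine)dihydroxoiodovanadate(II)

The 2 lithium counter-ions carry a total charge of +2, so each complex ion is 2−.
Ligand charges: 1×azido (-1 each), 2×hydroxo (-1 each), 1×2,2'-bipyridine (neutral), 1×iodo (-1 each); total -4. So V + (-4) = 2−, giving V = +2.
Ligands are named alphabetically: azido before bipyridine before hydroxo before iodo.
The complex ion is anionic, so vanadium takes the -ate form vanadate(II).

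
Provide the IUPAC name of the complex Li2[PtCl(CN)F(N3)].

lithium azidochlorocyanofluoroplatinate(II)

The 2 lithium counter-ions carry a total charge of +2, so each complex ion is 2−.
Ligand charges: 1×fluoro (-1 each), 1×cyano (-1 each), 1×chloro (-1 each), 1×azido (-1 each); total -4. So Pt + (-4) = 2−, giving Pt = +2.
The complex ion is anionic, so platinum takes the -ate form platinate(II).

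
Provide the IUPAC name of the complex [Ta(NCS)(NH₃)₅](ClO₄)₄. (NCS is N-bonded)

pentaammineisothiocyanatotantalum(V) perchlorate

The 4 perchlorate counter-ions carry a total charge of -4, so each complex ion is 4+.
Ligand charges: 1×isothiocyanato (-1 each), 5×ammine (neutral); total -1. So Ta + (-1) = 4+, giving Ta = +5.
Ligands are named alphabetically: ammine before isothiocyanato.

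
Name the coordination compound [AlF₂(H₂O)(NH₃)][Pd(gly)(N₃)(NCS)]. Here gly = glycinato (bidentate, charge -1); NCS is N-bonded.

ammineaquadifluoroaluminium(III) azido(glycinato)isothiocyanatopalladate(II)

Aluminium is always +3 in its complexes; the cation's ligand charges sum to -2, so the complex cation is 1+.
A 1:1 salt means the anion carries the equal and opposite charge, 1−.
Anion: ligand charges sum to -3; for the ion to be 1−, Pd = +2.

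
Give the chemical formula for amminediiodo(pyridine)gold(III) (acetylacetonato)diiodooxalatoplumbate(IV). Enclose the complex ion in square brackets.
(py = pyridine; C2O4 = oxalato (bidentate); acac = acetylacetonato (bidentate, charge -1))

[AuI2(NH3)(py)][Pb(acac)(C2O4)I2]

Cation [Au…]: ligand charges -2, Au(III) ⇒ ion charge 1+.
Anion [Pb…]: ligand charges -5, Pb(IV) ⇒ ion charge 1−.
One 1+ cation balances one 1− anion.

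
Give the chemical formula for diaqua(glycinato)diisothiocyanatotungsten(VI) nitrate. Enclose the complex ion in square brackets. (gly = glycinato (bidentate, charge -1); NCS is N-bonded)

Ligands: 1 glycinato (gly, -1), 2 isothiocyanato (NCS, -1), 2 aqua (H2O, neutral). Ligand charge sum = -3.
With W in oxidation state +6, the complex ion is [W...]^3+.
Charge balance with nitrate (-1) requires 1 complex ion per 3 nitrate.

[W(gly)(H2O)2(NCS)2](NO3)3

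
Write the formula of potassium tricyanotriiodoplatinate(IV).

Ligands: 3 cyano (CN, -1), 3 iodo (I, -1). Ligand charge sum = -6.
With Pt in oxidation state +4, the complex ion is [Pt...]^2−.
Charge balance with potassium (+1) requires 1 complex ion per 2 potassium.

K2[Pt(CN)3I3]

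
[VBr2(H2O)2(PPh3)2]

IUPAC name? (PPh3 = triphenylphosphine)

diaquadibromobis(triphenylphosphine)vanadium(II)

There is no counter-ion, so the complex is neutral overall.
Ligand charges: 2×bromo (-1 each), 2×aqua (neutral), 2×triphenylphosphine (neutral); total -2. So V + (-2) = 0, giving V = +2.
Ligands are named alphabetically: aqua before bromo before triphenylphosphine.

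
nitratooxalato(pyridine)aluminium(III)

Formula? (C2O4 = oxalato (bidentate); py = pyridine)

Ligands: 1 oxalato (C2O4, -2), 1 nitrato (NO3, -1), 1 pyridine (py, neutral). Ligand charge sum = -3.
With Al in oxidation state +3, the complex ion is [Al...].

[Al(C2O4)(NO3)(py)]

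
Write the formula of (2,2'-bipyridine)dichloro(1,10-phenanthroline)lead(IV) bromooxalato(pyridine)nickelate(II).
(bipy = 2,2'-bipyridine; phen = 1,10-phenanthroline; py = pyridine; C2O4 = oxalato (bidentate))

[Pb(bipy)Cl2(phen)][NiBr(C2O4)(py)]2

Cation [Pb…]: ligand charges -2, Pb(IV) ⇒ ion charge 2+.
Anion [Ni…]: ligand charges -3, Ni(II) ⇒ ion charge 1−.
One 2+ cation requires 2 of the 1− anion.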